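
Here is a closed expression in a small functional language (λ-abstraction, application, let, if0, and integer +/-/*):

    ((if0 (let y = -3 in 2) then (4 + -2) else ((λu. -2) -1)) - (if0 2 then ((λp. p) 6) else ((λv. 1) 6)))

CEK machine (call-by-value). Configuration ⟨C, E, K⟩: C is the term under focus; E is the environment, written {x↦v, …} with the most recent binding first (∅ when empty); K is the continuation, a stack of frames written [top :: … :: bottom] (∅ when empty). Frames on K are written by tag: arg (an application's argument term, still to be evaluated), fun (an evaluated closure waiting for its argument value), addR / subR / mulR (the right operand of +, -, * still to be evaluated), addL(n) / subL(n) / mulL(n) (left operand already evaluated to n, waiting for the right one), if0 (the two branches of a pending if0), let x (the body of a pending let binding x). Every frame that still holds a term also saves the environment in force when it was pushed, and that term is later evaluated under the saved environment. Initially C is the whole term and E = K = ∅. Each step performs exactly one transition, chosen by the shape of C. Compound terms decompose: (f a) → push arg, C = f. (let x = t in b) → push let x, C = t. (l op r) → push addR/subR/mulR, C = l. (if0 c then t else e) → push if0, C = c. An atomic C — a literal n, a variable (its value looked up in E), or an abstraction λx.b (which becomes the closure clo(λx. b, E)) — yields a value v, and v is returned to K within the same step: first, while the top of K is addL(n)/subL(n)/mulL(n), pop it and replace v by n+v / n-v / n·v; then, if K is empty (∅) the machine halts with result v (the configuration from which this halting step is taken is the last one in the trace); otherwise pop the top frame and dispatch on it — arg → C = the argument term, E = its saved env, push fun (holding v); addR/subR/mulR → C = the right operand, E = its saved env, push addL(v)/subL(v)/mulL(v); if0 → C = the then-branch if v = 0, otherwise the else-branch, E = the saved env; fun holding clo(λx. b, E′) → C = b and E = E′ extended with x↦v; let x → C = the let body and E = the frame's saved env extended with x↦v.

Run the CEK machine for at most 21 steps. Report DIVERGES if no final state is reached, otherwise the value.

[0] ⟨C=((if0 (let y = -3 in 2) then (4 + -2) else ((λu. -2) -1)) - (if0 2 then ((λp. p) 6) else ((λv. 1) 6))); E=∅; K=∅⟩
[1] ⟨C=(if0 (let y = -3 in 2) then (4 + -2) else ((λu. -2) -1)); E=∅; K=[subR]⟩
[2] ⟨C=(let y = -3 in 2); E=∅; K=[if0 :: subR]⟩
[3] ⟨C=-3; E=∅; K=[let y :: if0 :: subR]⟩
[4] ⟨C=2; E={y↦-3}; K=[if0 :: subR]⟩
[5] ⟨C=((λu. -2) -1); E=∅; K=[subR]⟩
[6] ⟨C=(λu. -2); E=∅; K=[arg :: subR]⟩
[7] ⟨C=-1; E=∅; K=[fun :: subR]⟩
[8] ⟨C=-2; E={u↦-1}; K=[subR]⟩
[9] ⟨C=(if0 2 then ((λp. p) 6) else ((λv. 1) 6)); E=∅; K=[subL(-2)]⟩
[10] ⟨C=2; E=∅; K=[if0 :: subL(-2)]⟩
[11] ⟨C=((λv. 1) 6); E=∅; K=[subL(-2)]⟩
[12] ⟨C=(λv. 1); E=∅; K=[arg :: subL(-2)]⟩
[13] ⟨C=6; E=∅; K=[fun :: subL(-2)]⟩
[14] ⟨C=1; E={v↦6}; K=[subL(-2)]⟩
→ final value -3

Answer: -3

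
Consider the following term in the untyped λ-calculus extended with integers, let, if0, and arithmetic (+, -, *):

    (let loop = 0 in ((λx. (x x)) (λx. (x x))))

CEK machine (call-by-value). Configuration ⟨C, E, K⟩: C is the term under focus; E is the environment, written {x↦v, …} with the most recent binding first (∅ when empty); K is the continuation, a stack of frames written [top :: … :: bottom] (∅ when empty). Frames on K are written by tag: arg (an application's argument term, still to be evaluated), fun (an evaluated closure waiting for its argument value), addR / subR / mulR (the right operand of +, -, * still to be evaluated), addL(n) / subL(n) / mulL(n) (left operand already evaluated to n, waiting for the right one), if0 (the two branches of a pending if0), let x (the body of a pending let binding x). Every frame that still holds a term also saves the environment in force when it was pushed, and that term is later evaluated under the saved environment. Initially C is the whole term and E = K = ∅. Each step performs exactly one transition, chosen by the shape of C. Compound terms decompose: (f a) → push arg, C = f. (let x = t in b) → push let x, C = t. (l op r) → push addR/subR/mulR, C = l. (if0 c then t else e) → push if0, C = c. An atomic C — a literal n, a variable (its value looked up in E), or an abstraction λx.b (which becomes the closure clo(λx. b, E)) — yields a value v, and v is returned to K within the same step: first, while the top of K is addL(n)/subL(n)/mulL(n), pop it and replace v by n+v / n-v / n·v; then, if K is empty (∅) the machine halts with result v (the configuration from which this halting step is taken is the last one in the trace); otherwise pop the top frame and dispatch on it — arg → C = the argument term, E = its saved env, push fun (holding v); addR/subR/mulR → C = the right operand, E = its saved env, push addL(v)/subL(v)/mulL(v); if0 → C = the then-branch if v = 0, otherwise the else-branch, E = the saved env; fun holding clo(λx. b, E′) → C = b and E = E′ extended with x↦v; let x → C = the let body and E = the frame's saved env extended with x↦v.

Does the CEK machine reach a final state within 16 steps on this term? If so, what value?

t=0: ⟨C=(let loop = 0 in ((λx. (x x)) (λx. (x x)))); E=∅; K=∅⟩
t=1: ⟨C=0; E=∅; K=[let loop]⟩
t=2: ⟨C=((λx. (x x)) (λx. (x x))); E={loop↦0}; K=∅⟩
t=3: ⟨C=(λx. (x x)); E={loop↦0}; K=[arg]⟩
t=4: ⟨C=(λx. (x x)); E={loop↦0}; K=[fun]⟩
t=5: ⟨C=(x x); E={x↦clo(λx. (x x), {loop↦0}), loop↦0}; K=∅⟩
t=6: ⟨C=x; E={x↦clo(λx. (x x), {loop↦0}), loop↦0}; K=[arg]⟩
t=7: ⟨C=x; E={x↦clo(λx. (x x), {loop↦0}), loop↦0}; K=[fun]⟩
… configuration repeats with period 3 (steps 5–7 recur indefinitely) …

Answer: DIVERGES (no final state within 16 steps)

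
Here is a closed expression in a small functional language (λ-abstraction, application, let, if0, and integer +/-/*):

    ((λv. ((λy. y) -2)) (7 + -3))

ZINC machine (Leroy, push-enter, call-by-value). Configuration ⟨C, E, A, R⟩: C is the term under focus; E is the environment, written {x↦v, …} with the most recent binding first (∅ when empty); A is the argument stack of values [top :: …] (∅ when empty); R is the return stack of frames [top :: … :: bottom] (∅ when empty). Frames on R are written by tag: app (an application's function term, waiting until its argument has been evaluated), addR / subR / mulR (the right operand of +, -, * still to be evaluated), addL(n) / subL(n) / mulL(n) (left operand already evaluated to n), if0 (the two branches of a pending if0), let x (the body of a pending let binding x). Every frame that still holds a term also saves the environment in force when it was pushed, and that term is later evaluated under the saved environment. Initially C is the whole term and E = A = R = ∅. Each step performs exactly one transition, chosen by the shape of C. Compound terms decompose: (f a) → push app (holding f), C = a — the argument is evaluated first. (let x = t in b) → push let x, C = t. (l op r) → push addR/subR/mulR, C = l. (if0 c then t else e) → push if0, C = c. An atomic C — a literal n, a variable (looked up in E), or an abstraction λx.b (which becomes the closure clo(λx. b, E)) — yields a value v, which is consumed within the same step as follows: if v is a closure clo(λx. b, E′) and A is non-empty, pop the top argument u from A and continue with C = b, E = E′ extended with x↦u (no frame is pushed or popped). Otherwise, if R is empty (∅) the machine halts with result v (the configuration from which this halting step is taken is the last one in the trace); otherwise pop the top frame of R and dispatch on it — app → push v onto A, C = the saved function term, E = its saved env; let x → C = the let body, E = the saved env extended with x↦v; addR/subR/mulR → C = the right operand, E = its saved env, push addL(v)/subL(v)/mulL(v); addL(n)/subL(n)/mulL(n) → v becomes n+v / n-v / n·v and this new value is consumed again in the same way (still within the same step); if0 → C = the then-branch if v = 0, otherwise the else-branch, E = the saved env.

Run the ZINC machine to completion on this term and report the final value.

Answer: -2

Execution trace:
t=0: <C=((λv. ((λy. y) -2)) (7 + -3)), E=∅, A=∅, R=∅>
t=1: <C=(7 + -3), E=∅, A=∅, R=[app]>
t=2: <C=7, E=∅, A=∅, R=[addR :: app]>
t=3: <C=-3, E=∅, A=∅, R=[addL(7) :: app]>
t=4: <C=(λv. ((λy. y) -2)), E=∅, A=[4], R=∅>
t=5: <C=((λy. y) -2), E={v↦4}, A=∅, R=∅>
t=6: <C=-2, E={v↦4}, A=∅, R=[app]>
t=7: <C=(λy. y), E={v↦4}, A=[-2], R=∅>
t=8: <C=y, E={y↦-2, v↦4}, A=∅, R=∅>
→ final value -2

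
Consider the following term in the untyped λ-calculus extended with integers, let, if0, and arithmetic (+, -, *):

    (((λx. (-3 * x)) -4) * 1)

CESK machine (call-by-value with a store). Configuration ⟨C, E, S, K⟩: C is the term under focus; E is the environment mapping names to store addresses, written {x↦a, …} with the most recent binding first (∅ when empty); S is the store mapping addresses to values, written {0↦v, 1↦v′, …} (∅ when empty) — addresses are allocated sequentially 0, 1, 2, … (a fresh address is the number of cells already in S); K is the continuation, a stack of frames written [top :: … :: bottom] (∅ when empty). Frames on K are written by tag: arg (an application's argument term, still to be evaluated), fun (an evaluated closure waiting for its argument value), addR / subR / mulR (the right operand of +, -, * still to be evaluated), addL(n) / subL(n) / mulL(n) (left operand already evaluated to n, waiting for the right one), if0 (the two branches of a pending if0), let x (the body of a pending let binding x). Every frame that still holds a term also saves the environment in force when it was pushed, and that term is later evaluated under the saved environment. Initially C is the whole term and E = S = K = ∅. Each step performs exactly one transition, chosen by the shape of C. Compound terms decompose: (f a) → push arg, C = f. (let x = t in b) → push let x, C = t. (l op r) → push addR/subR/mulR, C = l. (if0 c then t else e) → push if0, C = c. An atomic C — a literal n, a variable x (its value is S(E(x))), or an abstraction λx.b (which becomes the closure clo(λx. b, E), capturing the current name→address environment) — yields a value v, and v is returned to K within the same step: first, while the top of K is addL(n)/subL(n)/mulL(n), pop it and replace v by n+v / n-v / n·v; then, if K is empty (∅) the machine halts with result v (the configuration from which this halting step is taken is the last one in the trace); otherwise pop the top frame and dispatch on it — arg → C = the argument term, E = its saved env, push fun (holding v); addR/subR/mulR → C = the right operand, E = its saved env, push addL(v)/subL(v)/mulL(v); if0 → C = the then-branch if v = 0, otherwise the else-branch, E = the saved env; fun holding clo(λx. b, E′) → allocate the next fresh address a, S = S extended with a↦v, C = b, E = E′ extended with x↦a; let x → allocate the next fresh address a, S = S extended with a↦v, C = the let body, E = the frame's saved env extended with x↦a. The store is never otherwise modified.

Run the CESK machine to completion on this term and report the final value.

0. <C=(((λx. (-3 * x)) -4) * 1), E=∅, S=∅, K=∅>
1. <C=((λx. (-3 * x)) -4), E=∅, S=∅, K=[mulR]>
2. <C=(λx. (-3 * x)), E=∅, S=∅, K=[arg :: mulR]>
3. <C=-4, E=∅, S=∅, K=[fun :: mulR]>
4. <C=(-3 * x), E={x↦0}, S={0↦-4}, K=[mulR]>
5. <C=-3, E={x↦0}, S={0↦-4}, K=[mulR :: mulR]>
6. <C=x, E={x↦0}, S={0↦-4}, K=[mulL(-3) :: mulR]>
7. <C=1, E=∅, S={0↦-4}, K=[mulL(12)]>
→ final value 12

Answer: 12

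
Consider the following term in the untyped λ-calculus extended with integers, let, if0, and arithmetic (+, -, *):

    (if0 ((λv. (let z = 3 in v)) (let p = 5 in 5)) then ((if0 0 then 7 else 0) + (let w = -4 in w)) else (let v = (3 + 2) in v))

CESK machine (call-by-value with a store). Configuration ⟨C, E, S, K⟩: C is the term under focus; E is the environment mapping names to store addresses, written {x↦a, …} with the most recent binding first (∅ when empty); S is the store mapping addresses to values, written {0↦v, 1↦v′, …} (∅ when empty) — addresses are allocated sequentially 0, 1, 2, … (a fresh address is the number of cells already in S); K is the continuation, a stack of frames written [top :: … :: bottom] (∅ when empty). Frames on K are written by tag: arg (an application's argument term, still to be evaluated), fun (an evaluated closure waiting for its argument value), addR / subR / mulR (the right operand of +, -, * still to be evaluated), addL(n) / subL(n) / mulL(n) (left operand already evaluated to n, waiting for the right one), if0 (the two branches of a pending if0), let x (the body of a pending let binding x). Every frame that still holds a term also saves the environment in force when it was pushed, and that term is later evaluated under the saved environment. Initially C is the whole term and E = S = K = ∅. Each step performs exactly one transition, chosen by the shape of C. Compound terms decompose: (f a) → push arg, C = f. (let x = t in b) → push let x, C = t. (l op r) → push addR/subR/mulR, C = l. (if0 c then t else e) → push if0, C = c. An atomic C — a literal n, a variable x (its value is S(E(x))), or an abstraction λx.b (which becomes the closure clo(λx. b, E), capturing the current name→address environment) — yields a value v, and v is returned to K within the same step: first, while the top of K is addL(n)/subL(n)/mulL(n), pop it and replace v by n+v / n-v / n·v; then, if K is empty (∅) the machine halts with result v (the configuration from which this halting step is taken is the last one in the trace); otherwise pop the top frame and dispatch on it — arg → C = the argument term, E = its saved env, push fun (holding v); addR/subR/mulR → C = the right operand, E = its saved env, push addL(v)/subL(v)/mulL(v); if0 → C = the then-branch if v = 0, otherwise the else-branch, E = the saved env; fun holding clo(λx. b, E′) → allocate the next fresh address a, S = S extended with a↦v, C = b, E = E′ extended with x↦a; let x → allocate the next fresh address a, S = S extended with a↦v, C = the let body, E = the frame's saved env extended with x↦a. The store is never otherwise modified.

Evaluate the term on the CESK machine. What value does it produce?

Answer: 5

Machine steps:
0. <C=(if0 ((λv. (let z = 3 in v)) (let p = 5 in 5)) then ((if0 0 then 7 else 0) + (let w = -4 in w)) else (let v = (3 + 2) in v)), E=∅, S=∅, K=∅>
1. <C=((λv. (let z = 3 in v)) (let p = 5 in 5)), E=∅, S=∅, K=[if0]>
2. <C=(λv. (let z = 3 in v)), E=∅, S=∅, K=[arg :: if0]>
3. <C=(let p = 5 in 5), E=∅, S=∅, K=[fun :: if0]>
4. <C=5, E=∅, S=∅, K=[let p :: fun :: if0]>
5. <C=5, E={p↦0}, S={0↦5}, K=[fun :: if0]>
6. <C=(let z = 3 in v), E={v↦1}, S={0↦5, 1↦5}, K=[if0]>
7. <C=3, E={v↦1}, S={0↦5, 1↦5}, K=[let z :: if0]>
8. <C=v, E={z↦2, v↦1}, S={0↦5, 1↦5, 2↦3}, K=[if0]>
9. <C=(let v = (3 + 2) in v), E=∅, S={0↦5, 1↦5, 2↦3}, K=∅>
10. <C=(3 + 2), E=∅, S={0↦5, 1↦5, 2↦3}, K=[let v]>
11. <C=3, E=∅, S={0↦5, 1↦5, 2↦3}, K=[addR :: let v]>
12. <C=2, E=∅, S={0↦5, 1↦5, 2↦3}, K=[addL(3) :: let v]>
13. <C=v, E={v↦3}, S={0↦5, 1↦5, 2↦3, 3↦5}, K=∅>
→ final value 5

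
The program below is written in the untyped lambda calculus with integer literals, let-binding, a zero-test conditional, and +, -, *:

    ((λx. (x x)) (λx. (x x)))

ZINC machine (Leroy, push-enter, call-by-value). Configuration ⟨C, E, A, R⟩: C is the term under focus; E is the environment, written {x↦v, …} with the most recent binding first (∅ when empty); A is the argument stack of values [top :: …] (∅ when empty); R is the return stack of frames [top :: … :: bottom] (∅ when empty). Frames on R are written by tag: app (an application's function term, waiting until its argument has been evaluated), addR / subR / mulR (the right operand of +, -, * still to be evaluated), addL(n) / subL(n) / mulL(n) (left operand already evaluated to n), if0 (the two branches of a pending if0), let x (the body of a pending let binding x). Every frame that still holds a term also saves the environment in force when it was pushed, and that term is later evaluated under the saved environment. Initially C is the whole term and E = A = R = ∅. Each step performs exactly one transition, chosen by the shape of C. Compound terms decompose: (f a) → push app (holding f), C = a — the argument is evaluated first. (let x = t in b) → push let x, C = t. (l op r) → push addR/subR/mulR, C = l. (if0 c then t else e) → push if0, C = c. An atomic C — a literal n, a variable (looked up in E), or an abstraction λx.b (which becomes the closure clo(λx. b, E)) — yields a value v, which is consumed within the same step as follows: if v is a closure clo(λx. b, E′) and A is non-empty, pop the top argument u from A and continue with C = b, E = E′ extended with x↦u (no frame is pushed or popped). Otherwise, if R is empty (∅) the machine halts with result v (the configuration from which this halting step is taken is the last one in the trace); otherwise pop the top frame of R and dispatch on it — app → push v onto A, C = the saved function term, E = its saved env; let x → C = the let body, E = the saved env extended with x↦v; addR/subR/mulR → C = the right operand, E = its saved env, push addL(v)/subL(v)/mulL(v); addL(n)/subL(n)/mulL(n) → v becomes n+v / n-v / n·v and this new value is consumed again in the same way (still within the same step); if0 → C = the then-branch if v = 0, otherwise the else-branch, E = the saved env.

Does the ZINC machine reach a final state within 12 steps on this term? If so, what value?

Answer: DIVERGES (no final state within 12 steps)

Execution trace:
[0] ⟨C=((λx. (x x)) (λx. (x x))); E=∅; A=∅; R=∅⟩
[1] ⟨C=(λx. (x x)); E=∅; A=∅; R=[app]⟩
[2] ⟨C=(λx. (x x)); E=∅; A=[clo(λx. (x x), ∅)]; R=∅⟩
[3] ⟨C=(x x); E={x↦clo(λx. (x x), ∅)}; A=∅; R=∅⟩
[4] ⟨C=x; E={x↦clo(λx. (x x), ∅)}; A=∅; R=[app]⟩
[5] ⟨C=x; E={x↦clo(λx. (x x), ∅)}; A=[clo(λx. (x x), ∅)]; R=∅⟩
… configuration repeats with period 3 (steps 3–5 recur indefinitely) …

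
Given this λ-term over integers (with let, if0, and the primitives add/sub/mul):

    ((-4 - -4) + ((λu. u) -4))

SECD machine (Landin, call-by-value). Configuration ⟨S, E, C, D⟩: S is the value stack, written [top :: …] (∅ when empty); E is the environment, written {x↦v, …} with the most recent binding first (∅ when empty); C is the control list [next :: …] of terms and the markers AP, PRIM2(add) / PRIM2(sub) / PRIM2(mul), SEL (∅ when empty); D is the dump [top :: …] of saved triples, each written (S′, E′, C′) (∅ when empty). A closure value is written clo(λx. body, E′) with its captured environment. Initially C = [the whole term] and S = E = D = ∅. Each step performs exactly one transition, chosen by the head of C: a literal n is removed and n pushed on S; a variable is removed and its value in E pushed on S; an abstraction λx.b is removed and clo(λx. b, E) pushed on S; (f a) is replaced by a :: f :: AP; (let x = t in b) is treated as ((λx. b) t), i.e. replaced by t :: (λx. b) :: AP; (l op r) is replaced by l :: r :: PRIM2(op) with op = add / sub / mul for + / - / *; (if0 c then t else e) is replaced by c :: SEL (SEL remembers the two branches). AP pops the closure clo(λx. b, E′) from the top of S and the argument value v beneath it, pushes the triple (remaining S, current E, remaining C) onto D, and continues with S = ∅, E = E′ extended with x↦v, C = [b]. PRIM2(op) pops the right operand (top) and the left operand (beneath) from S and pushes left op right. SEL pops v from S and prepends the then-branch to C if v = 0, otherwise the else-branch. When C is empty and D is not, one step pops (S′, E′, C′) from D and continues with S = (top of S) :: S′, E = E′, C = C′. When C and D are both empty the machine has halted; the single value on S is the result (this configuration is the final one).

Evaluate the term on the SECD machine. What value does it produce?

Answer: -4

Derivation:
0. ⟨S=∅; E=∅; C=[((-4 - -4) + ((λu. u) -4))]; D=∅⟩
1. ⟨S=∅; E=∅; C=[(-4 - -4) :: ((λu. u) -4) :: PRIM2(add)]; D=∅⟩
2. ⟨S=∅; E=∅; C=[-4 :: -4 :: PRIM2(sub) :: ((λu. u) -4) :: PRIM2(add)]; D=∅⟩
3. ⟨S=[-4]; E=∅; C=[-4 :: PRIM2(sub) :: ((λu. u) -4) :: PRIM2(add)]; D=∅⟩
4. ⟨S=[-4 :: -4]; E=∅; C=[PRIM2(sub) :: ((λu. u) -4) :: PRIM2(add)]; D=∅⟩
5. ⟨S=[0]; E=∅; C=[((λu. u) -4) :: PRIM2(add)]; D=∅⟩
6. ⟨S=[0]; E=∅; C=[-4 :: (λu. u) :: AP :: PRIM2(add)]; D=∅⟩
7. ⟨S=[-4 :: 0]; E=∅; C=[(λu. u) :: AP :: PRIM2(add)]; D=∅⟩
8. ⟨S=[clo(λu. u, ∅) :: -4 :: 0]; E=∅; C=[AP :: PRIM2(add)]; D=∅⟩
9. ⟨S=∅; E={u↦-4}; C=[u]; D=[([0], ∅, [PRIM2(add)])]⟩
10. ⟨S=[-4]; E={u↦-4}; C=∅; D=[([0], ∅, [PRIM2(add)])]⟩
11. ⟨S=[-4 :: 0]; E=∅; C=[PRIM2(add)]; D=∅⟩
12. ⟨S=[-4]; E=∅; C=∅; D=∅⟩
→ final value -4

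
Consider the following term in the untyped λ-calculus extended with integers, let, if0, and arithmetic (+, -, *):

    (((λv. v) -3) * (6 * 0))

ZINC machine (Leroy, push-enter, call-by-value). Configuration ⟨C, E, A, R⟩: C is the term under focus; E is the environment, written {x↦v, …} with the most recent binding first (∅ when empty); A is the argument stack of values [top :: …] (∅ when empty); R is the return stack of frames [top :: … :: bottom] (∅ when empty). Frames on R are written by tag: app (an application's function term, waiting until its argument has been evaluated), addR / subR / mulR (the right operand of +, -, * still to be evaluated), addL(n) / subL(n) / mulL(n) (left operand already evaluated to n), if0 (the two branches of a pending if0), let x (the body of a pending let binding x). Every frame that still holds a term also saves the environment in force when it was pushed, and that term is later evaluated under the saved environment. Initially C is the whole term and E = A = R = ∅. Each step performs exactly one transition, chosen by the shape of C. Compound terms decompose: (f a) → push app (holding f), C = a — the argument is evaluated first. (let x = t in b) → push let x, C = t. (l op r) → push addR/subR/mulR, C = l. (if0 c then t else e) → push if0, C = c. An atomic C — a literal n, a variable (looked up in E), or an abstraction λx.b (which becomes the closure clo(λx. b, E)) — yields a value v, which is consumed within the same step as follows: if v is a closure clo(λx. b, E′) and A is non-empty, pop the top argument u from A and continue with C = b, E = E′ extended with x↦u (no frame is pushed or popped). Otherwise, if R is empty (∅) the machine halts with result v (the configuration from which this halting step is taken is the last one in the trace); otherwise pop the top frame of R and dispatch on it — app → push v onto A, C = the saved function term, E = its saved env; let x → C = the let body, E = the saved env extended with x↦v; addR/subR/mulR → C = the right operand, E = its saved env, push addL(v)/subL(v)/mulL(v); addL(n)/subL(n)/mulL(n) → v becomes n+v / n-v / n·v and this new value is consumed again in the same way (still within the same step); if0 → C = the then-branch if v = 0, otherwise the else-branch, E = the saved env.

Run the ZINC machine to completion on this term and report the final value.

Answer: 0

Execution trace:
0. <C=(((λv. v) -3) * (6 * 0)), E=∅, A=∅, R=∅>
1. <C=((λv. v) -3), E=∅, A=∅, R=[mulR]>
2. <C=-3, E=∅, A=∅, R=[app :: mulR]>
3. <C=(λv. v), E=∅, A=[-3], R=[mulR]>
4. <C=v, E={v↦-3}, A=∅, R=[mulR]>
5. <C=(6 * 0), E=∅, A=∅, R=[mulL(-3)]>
6. <C=6, E=∅, A=∅, R=[mulR :: mulL(-3)]>
7. <C=0, E=∅, A=∅, R=[mulL(6) :: mulL(-3)]>
→ final value 0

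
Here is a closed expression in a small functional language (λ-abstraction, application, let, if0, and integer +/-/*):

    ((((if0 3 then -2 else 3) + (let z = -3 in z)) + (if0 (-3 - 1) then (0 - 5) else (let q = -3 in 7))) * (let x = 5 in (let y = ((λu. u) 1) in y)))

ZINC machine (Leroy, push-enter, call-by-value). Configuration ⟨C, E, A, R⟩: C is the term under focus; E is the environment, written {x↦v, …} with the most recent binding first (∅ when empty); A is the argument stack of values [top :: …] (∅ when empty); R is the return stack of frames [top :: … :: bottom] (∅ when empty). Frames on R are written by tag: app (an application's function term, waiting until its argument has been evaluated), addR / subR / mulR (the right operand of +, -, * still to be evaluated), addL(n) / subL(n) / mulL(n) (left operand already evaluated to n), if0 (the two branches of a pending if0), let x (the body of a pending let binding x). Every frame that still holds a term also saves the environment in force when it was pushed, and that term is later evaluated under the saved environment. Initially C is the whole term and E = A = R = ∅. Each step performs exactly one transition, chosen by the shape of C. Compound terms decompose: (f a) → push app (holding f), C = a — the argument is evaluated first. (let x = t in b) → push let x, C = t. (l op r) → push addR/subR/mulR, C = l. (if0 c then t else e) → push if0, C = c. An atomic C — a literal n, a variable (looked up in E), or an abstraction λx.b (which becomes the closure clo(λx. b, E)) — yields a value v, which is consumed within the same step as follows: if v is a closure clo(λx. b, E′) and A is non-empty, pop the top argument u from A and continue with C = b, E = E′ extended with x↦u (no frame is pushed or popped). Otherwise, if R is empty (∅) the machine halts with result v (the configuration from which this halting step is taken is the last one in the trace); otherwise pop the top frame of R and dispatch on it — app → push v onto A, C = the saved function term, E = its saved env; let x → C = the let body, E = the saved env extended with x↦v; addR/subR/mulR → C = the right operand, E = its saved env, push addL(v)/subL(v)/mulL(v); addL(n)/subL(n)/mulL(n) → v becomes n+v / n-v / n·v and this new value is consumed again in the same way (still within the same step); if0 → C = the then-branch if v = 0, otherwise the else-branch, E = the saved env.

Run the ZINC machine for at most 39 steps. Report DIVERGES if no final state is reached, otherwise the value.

Answer: 7

Machine steps:
t=0: <C=((((if0 3 then -2 else 3) + (let z = -3 in z)) + (if0 (-3 - 1) then (0 - 5) else (let q = -3 in 7))) * (let x = 5 in (let y = ((λu. u) 1) in y))), E=∅, A=∅, R=∅>
t=1: <C=(((if0 3 then -2 else 3) + (let z = -3 in z)) + (if0 (-3 - 1) then (0 - 5) else (let q = -3 in 7))), E=∅, A=∅, R=[mulR]>
t=2: <C=((if0 3 then -2 else 3) + (let z = -3 in z)), E=∅, A=∅, R=[addR :: mulR]>
t=3: <C=(if0 3 then -2 else 3), E=∅, A=∅, R=[addR :: addR :: mulR]>
t=4: <C=3, E=∅, A=∅, R=[if0 :: addR :: addR :: mulR]>
t=5: <C=3, E=∅, A=∅, R=[addR :: addR :: mulR]>
t=6: <C=(let z = -3 in z), E=∅, A=∅, R=[addL(3) :: addR :: mulR]>
t=7: <C=-3, E=∅, A=∅, R=[let z :: addL(3) :: addR :: mulR]>
t=8: <C=z, E={z↦-3}, A=∅, R=[addL(3) :: addR :: mulR]>
t=9: <C=(if0 (-3 - 1) then (0 - 5) else (let q = -3 in 7)), E=∅, A=∅, R=[addL(0) :: mulR]>
t=10: <C=(-3 - 1), E=∅, A=∅, R=[if0 :: addL(0) :: mulR]>
t=11: <C=-3, E=∅, A=∅, R=[subR :: if0 :: addL(0) :: mulR]>
t=12: <C=1, E=∅, A=∅, R=[subL(-3) :: if0 :: addL(0) :: mulR]>
t=13: <C=(let q = -3 in 7), E=∅, A=∅, R=[addL(0) :: mulR]>
t=14: <C=-3, E=∅, A=∅, R=[let q :: addL(0) :: mulR]>
t=15: <C=7, E={q↦-3}, A=∅, R=[addL(0) :: mulR]>
t=16: <C=(let x = 5 in (let y = ((λu. u) 1) in y)), E=∅, A=∅, R=[mulL(7)]>
t=17: <C=5, E=∅, A=∅, R=[let x :: mulL(7)]>
t=18: <C=(let y = ((λu. u) 1) in y), E={x↦5}, A=∅, R=[mulL(7)]>
t=19: <C=((λu. u) 1), E={x↦5}, A=∅, R=[let y :: mulL(7)]>
t=20: <C=1, E={x↦5}, A=∅, R=[app :: let y :: mulL(7)]>
t=21: <C=(λu. u), E={x↦5}, A=[1], R=[let y :: mulL(7)]>
t=22: <C=u, E={u↦1, x↦5}, A=∅, R=[let y :: mulL(7)]>
t=23: <C=y, E={y↦1, x↦5}, A=∅, R=[mulL(7)]>
→ final value 7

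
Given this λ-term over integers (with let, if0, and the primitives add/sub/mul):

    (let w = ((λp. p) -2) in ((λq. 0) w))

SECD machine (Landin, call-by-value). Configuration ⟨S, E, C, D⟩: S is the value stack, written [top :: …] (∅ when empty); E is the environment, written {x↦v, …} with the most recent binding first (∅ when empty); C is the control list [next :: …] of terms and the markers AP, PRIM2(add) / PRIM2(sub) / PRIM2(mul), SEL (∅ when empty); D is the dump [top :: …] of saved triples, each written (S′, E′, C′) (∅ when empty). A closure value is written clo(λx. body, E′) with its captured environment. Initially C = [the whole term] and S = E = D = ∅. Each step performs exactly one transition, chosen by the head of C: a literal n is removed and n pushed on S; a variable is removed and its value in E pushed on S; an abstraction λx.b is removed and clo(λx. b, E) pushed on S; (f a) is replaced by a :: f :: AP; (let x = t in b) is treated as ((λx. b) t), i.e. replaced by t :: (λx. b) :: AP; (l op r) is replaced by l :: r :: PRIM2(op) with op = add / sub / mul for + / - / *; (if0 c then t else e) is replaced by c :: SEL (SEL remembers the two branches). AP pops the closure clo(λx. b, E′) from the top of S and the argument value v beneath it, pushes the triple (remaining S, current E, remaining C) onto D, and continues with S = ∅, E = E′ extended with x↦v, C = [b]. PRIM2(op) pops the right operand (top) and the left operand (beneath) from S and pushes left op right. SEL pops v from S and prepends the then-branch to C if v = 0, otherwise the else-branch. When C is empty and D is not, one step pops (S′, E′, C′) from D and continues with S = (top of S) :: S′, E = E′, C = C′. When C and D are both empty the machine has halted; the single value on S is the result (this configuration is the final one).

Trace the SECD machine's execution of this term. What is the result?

Answer: 0

Derivation:
0. ⟨S=∅; E=∅; C=[(let w = ((λp. p) -2) in ((λq. 0) w))]; D=∅⟩
1. ⟨S=∅; E=∅; C=[((λp. p) -2) :: (λw. ((λq. 0) w)) :: AP]; D=∅⟩
2. ⟨S=∅; E=∅; C=[-2 :: (λp. p) :: AP :: (λw. ((λq. 0) w)) :: AP]; D=∅⟩
3. ⟨S=[-2]; E=∅; C=[(λp. p) :: AP :: (λw. ((λq. 0) w)) :: AP]; D=∅⟩
4. ⟨S=[clo(λp. p, ∅) :: -2]; E=∅; C=[AP :: (λw. ((λq. 0) w)) :: AP]; D=∅⟩
5. ⟨S=∅; E={p↦-2}; C=[p]; D=[(∅, ∅, [(λw. ((λq. 0) w)) :: AP])]⟩
6. ⟨S=[-2]; E={p↦-2}; C=∅; D=[(∅, ∅, [(λw. ((λq. 0) w)) :: AP])]⟩
7. ⟨S=[-2]; E=∅; C=[(λw. ((λq. 0) w)) :: AP]; D=∅⟩
8. ⟨S=[clo(λw. ((λq. 0) w), ∅) :: -2]; E=∅; C=[AP]; D=∅⟩
9. ⟨S=∅; E={w↦-2}; C=[((λq. 0) w)]; D=[(∅, ∅, ∅)]⟩
10. ⟨S=∅; E={w↦-2}; C=[w :: (λq. 0) :: AP]; D=[(∅, ∅, ∅)]⟩
11. ⟨S=[-2]; E={w↦-2}; C=[(λq. 0) :: AP]; D=[(∅, ∅, ∅)]⟩
12. ⟨S=[clo(λq. 0, {w↦-2}) :: -2]; E={w↦-2}; C=[AP]; D=[(∅, ∅, ∅)]⟩
13. ⟨S=∅; E={q↦-2, w↦-2}; C=[0]; D=[(∅, {w↦-2}, ∅) :: (∅, ∅, ∅)]⟩
14. ⟨S=[0]; E={q↦-2, w↦-2}; C=∅; D=[(∅, {w↦-2}, ∅) :: (∅, ∅, ∅)]⟩
15. ⟨S=[0]; E={w↦-2}; C=∅; D=[(∅, ∅, ∅)]⟩
16. ⟨S=[0]; E=∅; C=∅; D=∅⟩
→ final value 0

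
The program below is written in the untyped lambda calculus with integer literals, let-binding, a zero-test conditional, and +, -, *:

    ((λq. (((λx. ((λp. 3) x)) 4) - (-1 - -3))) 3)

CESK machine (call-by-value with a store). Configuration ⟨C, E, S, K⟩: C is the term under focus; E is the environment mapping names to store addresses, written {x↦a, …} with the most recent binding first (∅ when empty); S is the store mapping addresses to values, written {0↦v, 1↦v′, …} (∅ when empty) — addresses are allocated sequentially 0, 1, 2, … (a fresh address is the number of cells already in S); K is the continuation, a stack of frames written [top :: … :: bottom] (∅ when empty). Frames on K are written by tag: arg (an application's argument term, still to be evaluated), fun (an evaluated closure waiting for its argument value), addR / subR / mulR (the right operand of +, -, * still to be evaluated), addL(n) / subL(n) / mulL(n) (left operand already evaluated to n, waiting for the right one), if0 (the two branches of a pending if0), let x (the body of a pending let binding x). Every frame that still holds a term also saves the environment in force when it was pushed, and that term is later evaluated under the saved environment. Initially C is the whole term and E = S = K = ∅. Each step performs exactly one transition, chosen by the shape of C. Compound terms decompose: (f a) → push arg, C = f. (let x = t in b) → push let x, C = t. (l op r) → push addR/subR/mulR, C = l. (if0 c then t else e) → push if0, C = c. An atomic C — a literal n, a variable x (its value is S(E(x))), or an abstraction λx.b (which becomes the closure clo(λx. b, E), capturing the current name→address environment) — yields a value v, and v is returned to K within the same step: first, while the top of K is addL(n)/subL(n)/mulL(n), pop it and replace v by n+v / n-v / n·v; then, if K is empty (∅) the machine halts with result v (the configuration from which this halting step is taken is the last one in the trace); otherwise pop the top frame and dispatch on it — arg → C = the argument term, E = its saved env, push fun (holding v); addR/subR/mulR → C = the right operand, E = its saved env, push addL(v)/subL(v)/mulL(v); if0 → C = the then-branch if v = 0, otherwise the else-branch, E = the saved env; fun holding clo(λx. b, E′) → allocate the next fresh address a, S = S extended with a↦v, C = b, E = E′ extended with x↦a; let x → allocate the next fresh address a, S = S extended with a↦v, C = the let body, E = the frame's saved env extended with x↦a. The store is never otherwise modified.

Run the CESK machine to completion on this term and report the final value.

Answer: 1

Machine steps:
t=0: [C=((λq. (((λx. ((λp. 3) x)) 4) - (-1 - -3))) 3) | E=∅ | S=∅ | K=∅]
t=1: [C=(λq. (((λx. ((λp. 3) x)) 4) - (-1 - -3))) | E=∅ | S=∅ | K=[arg]]
t=2: [C=3 | E=∅ | S=∅ | K=[fun]]
t=3: [C=(((λx. ((λp. 3) x)) 4) - (-1 - -3)) | E={q↦0} | S={0↦3} | K=∅]
t=4: [C=((λx. ((λp. 3) x)) 4) | E={q↦0} | S={0↦3} | K=[subR]]
t=5: [C=(λx. ((λp. 3) x)) | E={q↦0} | S={0↦3} | K=[arg :: subR]]
t=6: [C=4 | E={q↦0} | S={0↦3} | K=[fun :: subR]]
t=7: [C=((λp. 3) x) | E={x↦1, q↦0} | S={0↦3, 1↦4} | K=[subR]]
t=8: [C=(λp. 3) | E={x↦1, q↦0} | S={0↦3, 1↦4} | K=[arg :: subR]]
t=9: [C=x | E={x↦1, q↦0} | S={0↦3, 1↦4} | K=[fun :: subR]]
t=10: [C=3 | E={p↦2, x↦1, q↦0} | S={0↦3, 1↦4, 2↦4} | K=[subR]]
t=11: [C=(-1 - -3) | E={q↦0} | S={0↦3, 1↦4, 2↦4} | K=[subL(3)]]
t=12: [C=-1 | E={q↦0} | S={0↦3, 1↦4, 2↦4} | K=[subR :: subL(3)]]
t=13: [C=-3 | E={q↦0} | S={0↦3, 1↦4, 2↦4} | K=[subL(-1) :: subL(3)]]
→ final value 1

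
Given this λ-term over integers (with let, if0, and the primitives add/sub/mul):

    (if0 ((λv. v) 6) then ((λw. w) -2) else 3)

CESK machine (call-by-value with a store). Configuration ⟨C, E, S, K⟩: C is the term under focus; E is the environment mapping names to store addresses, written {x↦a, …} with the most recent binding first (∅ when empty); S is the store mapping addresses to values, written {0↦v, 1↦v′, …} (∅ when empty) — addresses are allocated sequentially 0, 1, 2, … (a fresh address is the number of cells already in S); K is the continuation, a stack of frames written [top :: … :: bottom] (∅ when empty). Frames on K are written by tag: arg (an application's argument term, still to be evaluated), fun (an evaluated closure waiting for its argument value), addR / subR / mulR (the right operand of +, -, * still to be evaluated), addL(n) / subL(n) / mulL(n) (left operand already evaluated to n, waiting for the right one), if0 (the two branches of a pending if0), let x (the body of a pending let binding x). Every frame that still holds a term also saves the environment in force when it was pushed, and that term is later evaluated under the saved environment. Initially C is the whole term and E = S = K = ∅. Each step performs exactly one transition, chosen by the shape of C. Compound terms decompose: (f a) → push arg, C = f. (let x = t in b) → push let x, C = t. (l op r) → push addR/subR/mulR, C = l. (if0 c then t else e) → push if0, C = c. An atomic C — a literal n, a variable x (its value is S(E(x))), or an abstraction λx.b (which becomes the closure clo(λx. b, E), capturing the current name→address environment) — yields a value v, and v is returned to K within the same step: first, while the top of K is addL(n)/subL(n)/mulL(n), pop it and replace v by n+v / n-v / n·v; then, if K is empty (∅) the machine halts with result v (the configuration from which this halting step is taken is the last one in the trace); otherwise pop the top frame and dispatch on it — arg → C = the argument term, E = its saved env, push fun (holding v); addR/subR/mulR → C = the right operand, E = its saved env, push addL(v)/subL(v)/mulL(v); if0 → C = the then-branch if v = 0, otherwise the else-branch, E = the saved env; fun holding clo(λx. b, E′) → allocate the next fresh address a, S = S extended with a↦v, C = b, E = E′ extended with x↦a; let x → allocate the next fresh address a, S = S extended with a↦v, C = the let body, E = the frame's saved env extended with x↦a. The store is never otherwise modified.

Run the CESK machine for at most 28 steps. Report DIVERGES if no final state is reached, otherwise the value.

Answer: 3

Execution trace:
[0] <C=(if0 ((λv. v) 6) then ((λw. w) -2) else 3), E=∅, S=∅, K=∅>
[1] <C=((λv. v) 6), E=∅, S=∅, K=[if0]>
[2] <C=(λv. v), E=∅, S=∅, K=[arg :: if0]>
[3] <C=6, E=∅, S=∅, K=[fun :: if0]>
[4] <C=v, E={v↦0}, S={0↦6}, K=[if0]>
[5] <C=3, E=∅, S={0↦6}, K=∅>
→ final value 3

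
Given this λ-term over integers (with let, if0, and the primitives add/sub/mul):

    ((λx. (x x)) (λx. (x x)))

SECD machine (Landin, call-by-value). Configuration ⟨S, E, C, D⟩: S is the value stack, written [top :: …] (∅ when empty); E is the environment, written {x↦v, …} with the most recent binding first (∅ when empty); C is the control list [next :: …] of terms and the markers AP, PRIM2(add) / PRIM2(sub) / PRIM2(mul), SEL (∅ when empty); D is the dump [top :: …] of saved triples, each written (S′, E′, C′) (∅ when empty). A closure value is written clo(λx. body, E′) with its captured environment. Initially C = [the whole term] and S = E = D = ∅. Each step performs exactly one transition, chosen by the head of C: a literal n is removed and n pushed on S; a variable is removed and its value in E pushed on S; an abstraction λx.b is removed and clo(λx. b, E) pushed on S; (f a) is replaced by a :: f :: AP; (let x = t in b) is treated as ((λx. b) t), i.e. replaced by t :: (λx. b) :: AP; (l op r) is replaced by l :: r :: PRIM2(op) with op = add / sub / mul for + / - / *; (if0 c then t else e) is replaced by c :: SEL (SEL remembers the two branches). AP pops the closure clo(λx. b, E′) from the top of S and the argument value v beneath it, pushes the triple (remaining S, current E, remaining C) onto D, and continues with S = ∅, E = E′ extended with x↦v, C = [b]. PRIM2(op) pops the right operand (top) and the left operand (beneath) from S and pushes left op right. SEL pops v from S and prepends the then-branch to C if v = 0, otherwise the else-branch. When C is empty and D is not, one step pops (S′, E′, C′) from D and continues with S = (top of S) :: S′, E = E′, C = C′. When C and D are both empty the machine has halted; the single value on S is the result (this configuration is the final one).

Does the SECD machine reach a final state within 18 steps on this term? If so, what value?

Answer: DIVERGES (no final state within 18 steps)

Execution trace:
0. <S=∅, E=∅, C=[((λx. (x x)) (λx. (x x)))], D=∅>
1. <S=∅, E=∅, C=[(λx. (x x)) :: (λx. (x x)) :: AP], D=∅>
2. <S=[clo(λx. (x x), ∅)], E=∅, C=[(λx. (x x)) :: AP], D=∅>
3. <S=[clo(λx. (x x), ∅) :: clo(λx. (x x), ∅)], E=∅, C=[AP], D=∅>
4. <S=∅, E={x↦clo(λx. (x x), ∅)}, C=[(x x)], D=[(∅, ∅, ∅)]>
5. <S=∅, E={x↦clo(λx. (x x), ∅)}, C=[x :: x :: AP], D=[(∅, ∅, ∅)]>
6. <S=[clo(λx. (x x), ∅)], E={x↦clo(λx. (x x), ∅)}, C=[x :: AP], D=[(∅, ∅, ∅)]>
7. <S=[clo(λx. (x x), ∅) :: clo(λx. (x x), ∅)], E={x↦clo(λx. (x x), ∅)}, C=[AP], D=[(∅, ∅, ∅)]>
8. <S=∅, E={x↦clo(λx. (x x), ∅)}, C=[(x x)], D=[(∅, {x↦clo(λx. (x x), ∅)}, ∅) :: (∅, ∅, ∅)]>
9. <S=∅, E={x↦clo(λx. (x x), ∅)}, C=[x :: x :: AP], D=[(∅, {x↦clo(λx. (x x), ∅)}, ∅) :: (∅, ∅, ∅)]>
10. <S=[clo(λx. (x x), ∅)], E={x↦clo(λx. (x x), ∅)}, C=[x :: AP], D=[(∅, {x↦clo(λx. (x x), ∅)}, ∅) :: (∅, ∅, ∅)]>
11. <S=[clo(λx. (x x), ∅) :: clo(λx. (x x), ∅)], E={x↦clo(λx. (x x), ∅)}, C=[AP], D=[(∅, {x↦clo(λx. (x x), ∅)}, ∅) :: (∅, ∅, ∅)]>
12. <S=∅, E={x↦clo(λx. (x x), ∅)}, C=[(x x)], D=[(∅, {x↦clo(λx. (x x), ∅)}, ∅) :: (∅, {x↦clo(λx. (x x), ∅)}, ∅) :: (∅, ∅, ∅)]>
13. <S=∅, E={x↦clo(λx. (x x), ∅)}, C=[x :: x :: AP], D=[(∅, {x↦clo(λx. (x x), ∅)}, ∅) :: (∅, {x↦clo(λx. (x x), ∅)}, ∅) :: (∅, ∅, ∅)]>
14. <S=[clo(λx. (x x), ∅)], E={x↦clo(λx. (x x), ∅)}, C=[x :: AP], D=[(∅, {x↦clo(λx. (x x), ∅)}, ∅) :: (∅, {x↦clo(λx. (x x), ∅)}, ∅) :: (∅, ∅, ∅)]>
15. <S=[clo(λx. (x x), ∅) :: clo(λx. (x x), ∅)], E={x↦clo(λx. (x x), ∅)}, C=[AP], D=[(∅, {x↦clo(λx. (x x), ∅)}, ∅) :: (∅, {x↦clo(λx. (x x), ∅)}, ∅) :: (∅, ∅, ∅)]>
16. <S=∅, E={x↦clo(λx. (x x), ∅)}, C=[(x x)], D=[(∅, {x↦clo(λx. (x x), ∅)}, ∅) :: (∅, {x↦clo(λx. (x x), ∅)}, ∅) :: (∅, {x↦clo(λx. (x x), ∅)}, ∅) :: (∅, ∅, ∅)]>
17. <S=∅, E={x↦clo(λx. (x x), ∅)}, C=[x :: x :: AP], D=[(∅, {x↦clo(λx. (x x), ∅)}, ∅) :: (∅, {x↦clo(λx. (x x), ∅)}, ∅) :: (∅, {x↦clo(λx. (x x), ∅)}, ∅) :: (∅, ∅, ∅)]>
18. <S=[clo(λx. (x x), ∅)], E={x↦clo(λx. (x x), ∅)}, C=[x :: AP], D=[(∅, {x↦clo(λx. (x x), ∅)}, ∅) :: (∅, {x↦clo(λx. (x x), ∅)}, ∅) :: (∅, {x↦clo(λx. (x x), ∅)}, ∅) :: (∅, ∅, ∅)]>
→ 18 transitions taken and the configuration is still not final: no result within 18 steps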